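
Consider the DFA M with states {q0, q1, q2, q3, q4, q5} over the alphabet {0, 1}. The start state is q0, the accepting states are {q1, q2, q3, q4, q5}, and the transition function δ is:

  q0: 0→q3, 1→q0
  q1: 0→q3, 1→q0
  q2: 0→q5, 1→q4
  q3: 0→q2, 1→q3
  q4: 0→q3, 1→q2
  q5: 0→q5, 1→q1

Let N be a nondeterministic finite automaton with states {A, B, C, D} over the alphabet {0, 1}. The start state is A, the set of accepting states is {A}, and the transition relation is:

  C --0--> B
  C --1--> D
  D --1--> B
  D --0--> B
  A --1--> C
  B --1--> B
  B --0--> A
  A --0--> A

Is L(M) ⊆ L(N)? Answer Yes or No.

The string 01 is in L(M) but not in L(N).
So L(M) ⊄ L(N).

No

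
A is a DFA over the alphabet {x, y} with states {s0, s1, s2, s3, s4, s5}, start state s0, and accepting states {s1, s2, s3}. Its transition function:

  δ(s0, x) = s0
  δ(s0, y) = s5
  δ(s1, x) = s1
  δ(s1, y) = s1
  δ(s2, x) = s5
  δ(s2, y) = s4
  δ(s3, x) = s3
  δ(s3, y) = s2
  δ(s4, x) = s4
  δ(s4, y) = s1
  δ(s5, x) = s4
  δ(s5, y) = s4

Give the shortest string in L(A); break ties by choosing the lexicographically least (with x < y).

yxy

A breadth-first search from s0 reaches an accepting state first via the path s0 → s5 → s4 → s1 on input yxy.
No string of length < 3 is accepted (BFS exhausts all shorter strings without reaching an accepting state), and yxy is the lexicographically least accepting string of length 3.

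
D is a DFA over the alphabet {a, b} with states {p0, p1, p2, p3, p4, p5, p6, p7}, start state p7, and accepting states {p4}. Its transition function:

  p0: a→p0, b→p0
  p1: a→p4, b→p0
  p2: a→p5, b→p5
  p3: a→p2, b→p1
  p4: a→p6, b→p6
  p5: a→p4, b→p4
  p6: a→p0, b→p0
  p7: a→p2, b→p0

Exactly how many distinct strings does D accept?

4

The useful subgraph on states {p2, p4, p5, p7} is acyclic, so L(D) is finite; the longest accepting path visits 4 useful states, giving maximum string length 3.
Counting accepting paths from p7 by length: 4 of length 3. Total 4.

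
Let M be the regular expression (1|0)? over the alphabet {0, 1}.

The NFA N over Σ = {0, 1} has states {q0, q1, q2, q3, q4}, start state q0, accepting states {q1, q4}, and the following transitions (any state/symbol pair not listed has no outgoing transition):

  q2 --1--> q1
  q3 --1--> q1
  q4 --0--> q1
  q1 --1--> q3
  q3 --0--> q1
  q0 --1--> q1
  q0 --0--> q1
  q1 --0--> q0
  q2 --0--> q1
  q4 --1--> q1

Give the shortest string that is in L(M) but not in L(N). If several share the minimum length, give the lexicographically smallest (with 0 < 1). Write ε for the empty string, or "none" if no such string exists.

ε

The empty string ε is accepted by M but not by N.
Since ε is the unique shortest string, it is the required witness.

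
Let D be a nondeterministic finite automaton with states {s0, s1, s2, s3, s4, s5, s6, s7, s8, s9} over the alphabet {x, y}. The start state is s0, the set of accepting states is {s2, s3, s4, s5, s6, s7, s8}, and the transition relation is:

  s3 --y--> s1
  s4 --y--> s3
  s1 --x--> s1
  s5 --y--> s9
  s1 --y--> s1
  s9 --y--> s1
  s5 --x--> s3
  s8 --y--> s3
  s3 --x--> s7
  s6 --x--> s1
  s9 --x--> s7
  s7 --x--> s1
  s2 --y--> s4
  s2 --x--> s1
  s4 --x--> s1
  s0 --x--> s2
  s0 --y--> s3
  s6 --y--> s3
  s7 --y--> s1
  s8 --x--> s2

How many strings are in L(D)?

6

The useful subgraph on states {s0, s2, s3, s4, s7} is acyclic, so L(D) is finite; the longest accepting path visits 5 useful states, giving maximum string length 4.
Counting accepting paths from s0 by length: 2 of length 1, 2 of length 2, 1 of length 3, 1 of length 4. Total 6.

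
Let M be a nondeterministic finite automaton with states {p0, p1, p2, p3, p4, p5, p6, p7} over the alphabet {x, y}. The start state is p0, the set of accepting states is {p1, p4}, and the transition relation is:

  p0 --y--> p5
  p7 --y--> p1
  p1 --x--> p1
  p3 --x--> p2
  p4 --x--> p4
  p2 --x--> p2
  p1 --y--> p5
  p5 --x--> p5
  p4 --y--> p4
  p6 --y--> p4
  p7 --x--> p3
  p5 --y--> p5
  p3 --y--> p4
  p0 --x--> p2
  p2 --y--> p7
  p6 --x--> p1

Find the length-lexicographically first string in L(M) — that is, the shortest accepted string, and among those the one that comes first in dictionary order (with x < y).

xyy

A breadth-first search from p0 reaches an accepting state first via the path p0 → p2 → p7 → p1 on input xyy.
No string of length < 3 is accepted (BFS exhausts all shorter strings without reaching an accepting state), and xyy is the lexicographically least accepting string of length 3.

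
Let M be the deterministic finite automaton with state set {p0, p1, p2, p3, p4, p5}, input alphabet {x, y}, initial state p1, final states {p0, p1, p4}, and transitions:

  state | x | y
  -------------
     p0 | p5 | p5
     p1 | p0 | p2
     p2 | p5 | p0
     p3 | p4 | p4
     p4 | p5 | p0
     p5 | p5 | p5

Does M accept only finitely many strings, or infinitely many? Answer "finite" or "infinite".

finite

The useful states (reachable from p1 and able to reach an accepting state) are {p0, p1, p2}.
Restricted to these states the transition graph has no cycle, so every accepting path has bounded length and L is finite.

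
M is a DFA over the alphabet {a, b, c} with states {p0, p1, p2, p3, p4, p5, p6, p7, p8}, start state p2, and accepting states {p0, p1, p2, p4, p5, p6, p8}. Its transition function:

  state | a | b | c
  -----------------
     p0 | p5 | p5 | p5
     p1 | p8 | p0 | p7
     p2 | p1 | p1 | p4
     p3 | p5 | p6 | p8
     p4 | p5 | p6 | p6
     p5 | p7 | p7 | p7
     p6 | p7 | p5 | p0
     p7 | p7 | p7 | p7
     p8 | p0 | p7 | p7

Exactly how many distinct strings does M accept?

35

The useful subgraph on states {p0, p1, p2, p4, p5, p6, p8} is acyclic, so L(M) is finite; the longest accepting path visits 5 useful states, giving maximum string length 4.
Counting accepting paths from p2 by length: 1 of length 0, 3 of length 1, 7 of length 2, 12 of length 3, 12 of length 4. Total 35.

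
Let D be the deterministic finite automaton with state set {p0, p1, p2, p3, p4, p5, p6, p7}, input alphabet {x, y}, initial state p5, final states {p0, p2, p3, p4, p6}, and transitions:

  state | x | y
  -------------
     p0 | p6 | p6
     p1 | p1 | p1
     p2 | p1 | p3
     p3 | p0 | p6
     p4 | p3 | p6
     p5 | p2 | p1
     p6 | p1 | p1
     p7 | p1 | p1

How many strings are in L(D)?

The useful subgraph on states {p0, p2, p3, p5, p6} is acyclic, so L(D) is finite; the longest accepting path visits 5 useful states, giving maximum string length 4.
Counting accepting paths from p5 by length: 1 of length 1, 1 of length 2, 2 of length 3, 2 of length 4. Total 6.

6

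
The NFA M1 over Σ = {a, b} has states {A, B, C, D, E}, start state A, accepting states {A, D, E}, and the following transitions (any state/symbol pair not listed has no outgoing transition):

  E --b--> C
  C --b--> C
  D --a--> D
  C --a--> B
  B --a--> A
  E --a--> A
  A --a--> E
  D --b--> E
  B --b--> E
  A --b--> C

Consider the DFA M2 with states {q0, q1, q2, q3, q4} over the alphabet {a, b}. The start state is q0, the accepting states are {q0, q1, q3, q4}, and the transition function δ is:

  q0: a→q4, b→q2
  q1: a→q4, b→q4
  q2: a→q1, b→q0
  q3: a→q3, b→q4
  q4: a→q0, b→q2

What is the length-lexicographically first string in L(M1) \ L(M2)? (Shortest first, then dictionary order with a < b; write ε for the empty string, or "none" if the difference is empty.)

The string bbab is accepted by M1 but not by M2.
No shorter string lies in the difference, and bbab is the lexicographically first length-4 string in L(M1) \ L(M2).

bbab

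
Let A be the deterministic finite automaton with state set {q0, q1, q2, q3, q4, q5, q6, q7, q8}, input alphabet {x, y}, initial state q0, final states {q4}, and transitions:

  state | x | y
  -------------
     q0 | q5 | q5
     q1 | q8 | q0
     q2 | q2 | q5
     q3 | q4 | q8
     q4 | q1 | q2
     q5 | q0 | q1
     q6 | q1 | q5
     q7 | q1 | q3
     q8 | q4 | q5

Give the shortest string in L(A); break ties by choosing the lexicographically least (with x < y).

xyxx

A breadth-first search from q0 reaches an accepting state first via the path q0 → q5 → q1 → q8 → q4 on input xyxx.
No string of length < 4 is accepted (BFS exhausts all shorter strings without reaching an accepting state), and xyxx is the lexicographically least accepting string of length 4.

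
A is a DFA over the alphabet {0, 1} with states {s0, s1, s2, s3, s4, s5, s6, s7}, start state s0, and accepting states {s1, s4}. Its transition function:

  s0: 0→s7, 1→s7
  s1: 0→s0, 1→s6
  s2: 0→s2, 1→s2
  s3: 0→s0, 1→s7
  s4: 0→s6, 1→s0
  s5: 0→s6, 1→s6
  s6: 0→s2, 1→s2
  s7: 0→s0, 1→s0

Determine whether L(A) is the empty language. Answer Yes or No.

Yes

The states reachable from the start state are {s0, s7}.
None of the accepting states {s1, s4} is reachable, so no string is accepted and L(A) = ∅.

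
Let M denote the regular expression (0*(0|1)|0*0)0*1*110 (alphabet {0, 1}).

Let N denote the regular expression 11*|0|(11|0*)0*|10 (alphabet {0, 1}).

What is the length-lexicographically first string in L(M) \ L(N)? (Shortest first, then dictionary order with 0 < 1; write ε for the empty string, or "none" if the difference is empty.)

The string 0110 is accepted by M but not by N.
No shorter string lies in the difference, and 0110 is the lexicographically first length-4 string in L(M) \ L(N).

0110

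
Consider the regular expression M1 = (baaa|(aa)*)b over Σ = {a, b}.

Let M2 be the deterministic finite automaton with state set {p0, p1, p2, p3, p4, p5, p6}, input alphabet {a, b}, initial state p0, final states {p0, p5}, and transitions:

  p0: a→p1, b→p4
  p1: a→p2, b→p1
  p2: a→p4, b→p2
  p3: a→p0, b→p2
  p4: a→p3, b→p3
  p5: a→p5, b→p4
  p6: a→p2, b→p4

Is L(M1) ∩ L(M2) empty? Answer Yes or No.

Converting the expression M1 to a DFA (subset construction, then merging equivalent states) gives the minimal DFA with states {r0, r1, r2, r3, r4, r5, r6, r7, r8}, start state r0, accepting states {r2, r6} and transitions r0: a→r1, b→r2; r1: a→r3, b→r4; r2: a→r5, b→r4; r3: a→r1, b→r6; r4: a→r4, b→r4; r5: a→r7, b→r4; r6: a→r4, b→r4; r7: a→r8, b→r4; r8: a→r4, b→r6.
Exploring the product automaton M1 × M2 from the start pair (r0, p0), following both machines on each input symbol, reaches 24 state pairs: (r0, p0), (r1, p1), (r2, p4), (r3, p2), (r4, p1), (r5, p3), (r4, p3), (r1, p4), (r6, p2), (r4, p2), (r7, p0), (r4, p0), (r3, p3), (r4, p4), (r8, p1), (r1, p0), (r6, p1), (r3, p1), (r1, p2), (r3, p4), (r1, p3), (r6, p3), (r3, p0), (r6, p4).
M1 accepts in {r2, r6} and M2 accepts in {p0, p5}; no reachable pair has both components accepting, so no string drives both machines to acceptance simultaneously and L(M1) ∩ L(M2) = ∅.
So no string is accepted by both, and the intersection is empty.

Yes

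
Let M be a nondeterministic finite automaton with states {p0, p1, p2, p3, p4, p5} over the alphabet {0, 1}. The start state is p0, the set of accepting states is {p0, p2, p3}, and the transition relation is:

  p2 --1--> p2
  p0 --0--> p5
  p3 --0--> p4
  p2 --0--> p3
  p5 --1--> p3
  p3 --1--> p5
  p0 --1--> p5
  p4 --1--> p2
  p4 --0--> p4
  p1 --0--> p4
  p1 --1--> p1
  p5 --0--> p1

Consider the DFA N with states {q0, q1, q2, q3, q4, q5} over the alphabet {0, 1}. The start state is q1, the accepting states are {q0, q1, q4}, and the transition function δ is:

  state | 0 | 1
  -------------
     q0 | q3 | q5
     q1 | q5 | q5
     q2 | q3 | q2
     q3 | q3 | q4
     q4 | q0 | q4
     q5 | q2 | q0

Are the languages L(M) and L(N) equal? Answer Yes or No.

Exploring the product automaton M × N from the start pair (p0, q1), following both machines on each input symbol, reaches 6 state pairs: (p0, q1), (p5, q5), (p1, q2), (p3, q0), (p4, q3), (p2, q4).
M accepts in {p0, p2, p3} and N accepts in {q0, q1, q4}. In every reachable pair the two components are either both accepting — (p0, q1), (p3, q0), (p2, q4) — or both non-accepting, so no string is accepted by exactly one of the machines: L(M) \ L(N) and L(N) \ L(M) are both empty.
Hence every string is accepted by M iff it is accepted by N, and the two languages coincide.

Yes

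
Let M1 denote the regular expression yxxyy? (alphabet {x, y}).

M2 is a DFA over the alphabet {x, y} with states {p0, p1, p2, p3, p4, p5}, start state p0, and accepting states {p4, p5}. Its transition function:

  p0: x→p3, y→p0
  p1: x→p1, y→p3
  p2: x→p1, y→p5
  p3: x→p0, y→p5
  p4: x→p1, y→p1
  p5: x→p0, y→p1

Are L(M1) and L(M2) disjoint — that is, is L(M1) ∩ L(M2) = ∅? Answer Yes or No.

Converting the expression M1 to a DFA (subset construction, then merging equivalent states) gives the minimal DFA with states {r0, r1, r2, r3, r4, r5, r6}, start state r0, accepting states {r5, r6} and transitions r0: x→r1, y→r2; r1: x→r1, y→r1; r2: x→r3, y→r1; r3: x→r4, y→r1; r4: x→r1, y→r5; r5: x→r1, y→r6; r6: x→r1, y→r1.
Exploring the product automaton M1 × M2 from the start pair (r0, p0), following both machines on each input symbol, reaches 10 state pairs: (r0, p0), (r1, p3), (r2, p0), (r1, p0), (r1, p5), (r3, p3), (r1, p1), (r4, p0), (r5, p0), (r6, p0).
M1 accepts in {r5, r6} and M2 accepts in {p4, p5}; no reachable pair has both components accepting, so no string drives both machines to acceptance simultaneously and L(M1) ∩ L(M2) = ∅.
So no string is accepted by both, and the intersection is empty.

Yes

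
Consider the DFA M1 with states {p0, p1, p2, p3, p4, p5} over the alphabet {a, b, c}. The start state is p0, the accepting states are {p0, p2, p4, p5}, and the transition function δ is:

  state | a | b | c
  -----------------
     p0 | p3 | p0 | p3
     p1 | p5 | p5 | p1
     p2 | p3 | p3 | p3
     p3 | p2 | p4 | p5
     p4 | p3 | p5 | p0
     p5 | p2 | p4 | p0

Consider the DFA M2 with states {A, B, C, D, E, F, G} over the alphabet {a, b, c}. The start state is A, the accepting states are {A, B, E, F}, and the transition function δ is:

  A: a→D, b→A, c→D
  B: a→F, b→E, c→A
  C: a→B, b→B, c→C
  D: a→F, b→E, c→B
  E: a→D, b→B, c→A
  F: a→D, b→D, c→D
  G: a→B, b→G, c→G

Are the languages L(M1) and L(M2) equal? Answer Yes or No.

Yes

Exploring the product automaton M1 × M2 from the start pair (p0, A), following both machines on each input symbol, reaches 5 state pairs: (p0, A), (p3, D), (p2, F), (p4, E), (p5, B).
M1 accepts in {p0, p2, p4, p5} and M2 accepts in {A, B, E, F}. In every reachable pair the two components are either both accepting — (p0, A), (p2, F), (p4, E), (p5, B) — or both non-accepting, so no string is accepted by exactly one of the machines: L(M1) \ L(M2) and L(M2) \ L(M1) are both empty.
Hence every string is accepted by M1 iff it is accepted by M2, and the two languages coincide.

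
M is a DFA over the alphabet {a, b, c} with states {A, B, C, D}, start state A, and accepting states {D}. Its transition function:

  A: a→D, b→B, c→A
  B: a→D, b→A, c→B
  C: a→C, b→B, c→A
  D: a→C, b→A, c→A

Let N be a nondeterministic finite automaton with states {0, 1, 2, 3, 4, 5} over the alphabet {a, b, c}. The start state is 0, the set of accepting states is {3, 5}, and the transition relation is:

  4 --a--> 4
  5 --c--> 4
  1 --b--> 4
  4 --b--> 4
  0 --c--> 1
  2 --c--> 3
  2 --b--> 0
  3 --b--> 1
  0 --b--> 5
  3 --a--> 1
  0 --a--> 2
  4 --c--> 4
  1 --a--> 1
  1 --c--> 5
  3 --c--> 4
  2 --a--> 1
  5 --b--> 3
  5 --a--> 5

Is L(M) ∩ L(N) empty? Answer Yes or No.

The string ba is accepted by both M and N.
Hence L(M) ∩ L(N) ≠ ∅.

No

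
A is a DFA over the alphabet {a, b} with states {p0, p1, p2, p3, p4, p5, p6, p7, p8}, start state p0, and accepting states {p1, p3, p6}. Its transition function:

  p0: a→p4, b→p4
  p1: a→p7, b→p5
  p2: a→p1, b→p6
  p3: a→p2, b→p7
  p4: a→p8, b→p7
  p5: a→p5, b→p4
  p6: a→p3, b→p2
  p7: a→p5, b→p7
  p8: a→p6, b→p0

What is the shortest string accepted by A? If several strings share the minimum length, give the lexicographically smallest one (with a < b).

A breadth-first search from p0 reaches an accepting state first via the path p0 → p4 → p8 → p6 on input aaa.
No string of length < 3 is accepted (BFS exhausts all shorter strings without reaching an accepting state), and aaa is the lexicographically least accepting string of length 3.

aaa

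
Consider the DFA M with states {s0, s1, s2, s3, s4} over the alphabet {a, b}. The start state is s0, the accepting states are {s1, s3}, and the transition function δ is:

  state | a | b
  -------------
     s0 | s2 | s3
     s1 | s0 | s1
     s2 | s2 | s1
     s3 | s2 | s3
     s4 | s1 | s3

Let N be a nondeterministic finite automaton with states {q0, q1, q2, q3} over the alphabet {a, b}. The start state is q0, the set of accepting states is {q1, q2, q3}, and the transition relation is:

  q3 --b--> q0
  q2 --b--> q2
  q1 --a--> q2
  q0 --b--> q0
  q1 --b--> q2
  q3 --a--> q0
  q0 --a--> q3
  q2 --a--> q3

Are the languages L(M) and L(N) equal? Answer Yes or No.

No

The string b is accepted by M but rejected by N.
So L(M) ≠ L(N).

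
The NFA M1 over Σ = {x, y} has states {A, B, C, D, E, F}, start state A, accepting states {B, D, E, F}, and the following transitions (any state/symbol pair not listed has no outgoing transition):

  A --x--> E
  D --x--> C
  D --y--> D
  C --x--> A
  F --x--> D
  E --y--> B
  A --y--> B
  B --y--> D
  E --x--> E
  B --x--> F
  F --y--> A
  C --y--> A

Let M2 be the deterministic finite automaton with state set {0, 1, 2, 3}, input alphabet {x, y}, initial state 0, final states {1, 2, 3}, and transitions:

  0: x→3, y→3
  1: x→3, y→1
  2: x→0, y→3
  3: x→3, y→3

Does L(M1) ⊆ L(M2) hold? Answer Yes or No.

Exploring the product automaton M1 × M2 from the start pair (A, 0), following both machines on each input symbol, reaches 7 state pairs: (A, 0), (E, 3), (B, 3), (F, 3), (D, 3), (A, 3), (C, 3).
M1 accepts in {B, D, E, F} and M2 accepts in {1, 2, 3}. The reachable pairs whose M1-component is accepting are (E, 3), (B, 3), (F, 3), (D, 3); in each of them the M2-component is accepting too, so the product for L(M1) \ L(M2) (M1-component accepting, M2-component rejecting) has no reachable accepting pair and the difference is empty.
Hence every string in L(M1) is also in L(M2).

Yes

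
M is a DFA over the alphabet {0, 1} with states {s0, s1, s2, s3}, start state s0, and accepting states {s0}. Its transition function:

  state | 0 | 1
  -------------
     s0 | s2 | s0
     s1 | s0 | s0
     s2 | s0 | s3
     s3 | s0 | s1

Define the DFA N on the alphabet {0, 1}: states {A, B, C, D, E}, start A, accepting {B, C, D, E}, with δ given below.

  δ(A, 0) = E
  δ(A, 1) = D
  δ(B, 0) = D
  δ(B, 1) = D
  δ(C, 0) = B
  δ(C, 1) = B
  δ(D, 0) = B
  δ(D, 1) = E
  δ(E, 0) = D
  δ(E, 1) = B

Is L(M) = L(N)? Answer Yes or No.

No

The empty string ε is accepted by M but rejected by N.
So L(M) ≠ L(N).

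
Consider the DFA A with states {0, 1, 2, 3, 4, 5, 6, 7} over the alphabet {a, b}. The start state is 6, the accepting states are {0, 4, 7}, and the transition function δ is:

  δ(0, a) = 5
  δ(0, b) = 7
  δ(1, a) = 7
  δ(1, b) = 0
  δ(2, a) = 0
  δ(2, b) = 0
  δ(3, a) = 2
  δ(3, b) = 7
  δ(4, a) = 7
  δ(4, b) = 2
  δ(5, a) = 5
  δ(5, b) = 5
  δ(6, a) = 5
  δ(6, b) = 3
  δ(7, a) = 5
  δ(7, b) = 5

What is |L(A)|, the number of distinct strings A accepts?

The useful subgraph on states {0, 2, 3, 6, 7} is acyclic, so L(A) is finite; the longest accepting path visits 5 useful states, giving maximum string length 4.
Counting accepting paths from 6 by length: 1 of length 2, 2 of length 3, 2 of length 4. Total 5.

5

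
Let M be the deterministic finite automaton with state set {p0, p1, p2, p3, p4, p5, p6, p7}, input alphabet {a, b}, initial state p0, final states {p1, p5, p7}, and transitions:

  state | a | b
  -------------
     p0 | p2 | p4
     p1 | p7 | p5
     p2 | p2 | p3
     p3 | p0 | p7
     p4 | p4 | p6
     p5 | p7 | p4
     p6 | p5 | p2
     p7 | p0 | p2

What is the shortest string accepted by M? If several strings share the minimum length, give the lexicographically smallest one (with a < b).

A breadth-first search from p0 reaches an accepting state first via the path p0 → p2 → p3 → p7 on input abb.
No string of length < 3 is accepted (BFS exhausts all shorter strings without reaching an accepting state), and abb is the lexicographically least accepting string of length 3.

abb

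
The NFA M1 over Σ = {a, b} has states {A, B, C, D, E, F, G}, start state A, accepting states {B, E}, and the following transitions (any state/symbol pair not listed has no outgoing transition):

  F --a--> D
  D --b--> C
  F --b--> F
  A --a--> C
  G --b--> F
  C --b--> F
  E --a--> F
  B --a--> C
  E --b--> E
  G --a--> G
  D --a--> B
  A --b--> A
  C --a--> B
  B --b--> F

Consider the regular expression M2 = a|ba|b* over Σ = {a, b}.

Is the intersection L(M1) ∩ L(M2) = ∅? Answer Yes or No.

Converting the expression M2 to a DFA (subset construction, then merging equivalent states) gives the minimal DFA with states {r0, r1, r2, r3, r4}, start state r0, accepting states {r0, r1, r2, r4} and transitions r0: a→r1, b→r2; r1: a→r3, b→r3; r2: a→r1, b→r4; r3: a→r3, b→r3; r4: a→r3, b→r4.
Exploring the product automaton M1 × M2 from the start pair (A, r0), following both machines on each input symbol, reaches 8 state pairs: (A, r0), (C, r1), (A, r2), (B, r3), (F, r3), (A, r4), (C, r3), (D, r3).
M1 accepts in {B, E} and M2 accepts in {r0, r1, r2, r4}; no reachable pair has both components accepting, so no string drives both machines to acceptance simultaneously and L(M1) ∩ L(M2) = ∅.
So no string is accepted by both, and the intersection is empty.

Yes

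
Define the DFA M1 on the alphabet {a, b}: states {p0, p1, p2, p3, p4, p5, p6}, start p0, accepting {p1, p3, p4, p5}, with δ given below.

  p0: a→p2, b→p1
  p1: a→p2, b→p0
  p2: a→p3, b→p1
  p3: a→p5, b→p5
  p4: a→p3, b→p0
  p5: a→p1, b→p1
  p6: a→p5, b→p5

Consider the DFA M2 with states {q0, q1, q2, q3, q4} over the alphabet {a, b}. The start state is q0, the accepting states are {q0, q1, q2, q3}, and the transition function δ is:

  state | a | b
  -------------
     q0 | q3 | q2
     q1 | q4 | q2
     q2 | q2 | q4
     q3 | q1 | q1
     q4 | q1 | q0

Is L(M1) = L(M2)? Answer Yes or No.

The string aaa is accepted by M1 but rejected by M2.
So L(M1) ≠ L(M2).

No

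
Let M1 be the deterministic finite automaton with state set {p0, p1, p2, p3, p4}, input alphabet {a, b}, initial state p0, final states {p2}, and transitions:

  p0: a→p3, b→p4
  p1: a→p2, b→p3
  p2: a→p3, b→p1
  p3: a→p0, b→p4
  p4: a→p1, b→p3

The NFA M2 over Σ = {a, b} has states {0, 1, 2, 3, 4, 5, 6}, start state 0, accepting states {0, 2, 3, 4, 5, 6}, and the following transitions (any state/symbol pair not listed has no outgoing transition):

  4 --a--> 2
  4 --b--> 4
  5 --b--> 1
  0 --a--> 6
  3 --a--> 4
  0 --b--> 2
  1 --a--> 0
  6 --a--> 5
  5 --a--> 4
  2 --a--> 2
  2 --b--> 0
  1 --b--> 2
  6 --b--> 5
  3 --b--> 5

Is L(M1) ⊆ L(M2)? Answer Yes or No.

Yes

Exploring the product automaton M1 × M2 from the start pair (p0, 0), following both machines on each input symbol, reaches 27 state pairs: (p0, 0), (p3, 6), (p4, 2), (p0, 5), (p4, 5), (p1, 2), (p3, 0), (p3, 4), (p4, 1), (p1, 4), (p3, 1), (p2, 2), (p0, 6), (p0, 2), (p4, 4), (p1, 0), (p3, 2), (p3, 5), (p4, 0), (p2, 6), (p0, 4), (p1, 6), (p1, 5), (p2, 5), (p2, 4), (p1, 1), (p2, 0).
M1 accepts in {p2} and M2 accepts in {0, 2, 3, 4, 5, 6}. The reachable pairs whose M1-component is accepting are (p2, 2), (p2, 6), (p2, 5), (p2, 4), (p2, 0); in each of them the M2-component is accepting too, so the product for L(M1) \ L(M2) (M1-component accepting, M2-component rejecting) has no reachable accepting pair and the difference is empty.
Hence every string in L(M1) is also in L(M2).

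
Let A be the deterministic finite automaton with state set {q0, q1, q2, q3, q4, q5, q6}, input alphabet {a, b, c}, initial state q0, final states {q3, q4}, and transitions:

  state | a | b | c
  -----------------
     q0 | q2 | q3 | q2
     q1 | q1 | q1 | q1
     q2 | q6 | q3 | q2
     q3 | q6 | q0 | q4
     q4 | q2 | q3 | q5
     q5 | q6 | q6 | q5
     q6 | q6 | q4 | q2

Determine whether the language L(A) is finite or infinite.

State q2 is reachable from the start and can reach an accepting state, and it lies on the cycle q2 → q2.
Traversing that cycle any number of times yields accepted strings of unbounded length, so the language is infinite.

infinite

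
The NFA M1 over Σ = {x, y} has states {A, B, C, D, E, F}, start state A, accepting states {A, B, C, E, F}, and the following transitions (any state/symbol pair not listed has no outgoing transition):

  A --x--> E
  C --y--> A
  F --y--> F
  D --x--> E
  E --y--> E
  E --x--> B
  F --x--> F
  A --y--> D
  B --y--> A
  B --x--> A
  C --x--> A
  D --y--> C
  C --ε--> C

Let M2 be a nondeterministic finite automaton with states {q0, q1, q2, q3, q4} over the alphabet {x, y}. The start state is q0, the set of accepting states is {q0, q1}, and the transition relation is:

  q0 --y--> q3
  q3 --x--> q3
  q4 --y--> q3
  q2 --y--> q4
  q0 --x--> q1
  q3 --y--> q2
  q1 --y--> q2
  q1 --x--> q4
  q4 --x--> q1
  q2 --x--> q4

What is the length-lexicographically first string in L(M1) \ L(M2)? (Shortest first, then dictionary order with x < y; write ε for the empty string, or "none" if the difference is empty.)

xx

The string xx is accepted by M1 but not by M2.
No shorter string lies in the difference, and xx is the lexicographically first length-2 string in L(M1) \ L(M2).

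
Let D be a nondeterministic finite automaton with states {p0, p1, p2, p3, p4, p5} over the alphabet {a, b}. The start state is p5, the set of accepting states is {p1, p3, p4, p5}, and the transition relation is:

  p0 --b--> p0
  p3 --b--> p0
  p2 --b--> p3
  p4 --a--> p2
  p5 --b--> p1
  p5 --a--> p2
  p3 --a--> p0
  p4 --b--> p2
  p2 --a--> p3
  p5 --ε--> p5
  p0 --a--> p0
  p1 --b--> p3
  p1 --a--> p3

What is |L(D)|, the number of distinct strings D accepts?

6

The useful subgraph on states {p1, p2, p3, p5} is acyclic, so L(D) is finite; the longest accepting path visits 3 useful states, giving maximum string length 2.
Counting accepting paths from p5 by length: 1 of length 0, 1 of length 1, 4 of length 2. Total 6.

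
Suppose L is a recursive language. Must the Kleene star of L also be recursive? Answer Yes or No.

Yes

For an input w of length n, decide by dynamic programming over positions 0..n whether w factors into blocks from L, calling the decider for L on each of the O(n²) substrings; every call halts, so this decides L*.
So the recursive languages are closed under Kleene star.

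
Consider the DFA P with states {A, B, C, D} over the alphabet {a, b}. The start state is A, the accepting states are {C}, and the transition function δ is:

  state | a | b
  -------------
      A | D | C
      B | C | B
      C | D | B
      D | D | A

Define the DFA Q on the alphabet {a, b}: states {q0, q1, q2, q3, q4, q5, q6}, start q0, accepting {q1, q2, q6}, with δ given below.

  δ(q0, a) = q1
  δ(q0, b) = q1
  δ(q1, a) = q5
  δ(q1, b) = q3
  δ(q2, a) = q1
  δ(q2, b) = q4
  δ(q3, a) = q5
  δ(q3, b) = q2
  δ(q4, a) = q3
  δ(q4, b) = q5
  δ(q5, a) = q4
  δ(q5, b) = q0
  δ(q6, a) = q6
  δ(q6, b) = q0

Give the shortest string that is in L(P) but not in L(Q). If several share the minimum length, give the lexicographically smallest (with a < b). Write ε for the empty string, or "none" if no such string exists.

bba

The string bba is accepted by P but not by Q.
No shorter string lies in the difference, and bba is the lexicographically first length-3 string in L(P) \ L(Q).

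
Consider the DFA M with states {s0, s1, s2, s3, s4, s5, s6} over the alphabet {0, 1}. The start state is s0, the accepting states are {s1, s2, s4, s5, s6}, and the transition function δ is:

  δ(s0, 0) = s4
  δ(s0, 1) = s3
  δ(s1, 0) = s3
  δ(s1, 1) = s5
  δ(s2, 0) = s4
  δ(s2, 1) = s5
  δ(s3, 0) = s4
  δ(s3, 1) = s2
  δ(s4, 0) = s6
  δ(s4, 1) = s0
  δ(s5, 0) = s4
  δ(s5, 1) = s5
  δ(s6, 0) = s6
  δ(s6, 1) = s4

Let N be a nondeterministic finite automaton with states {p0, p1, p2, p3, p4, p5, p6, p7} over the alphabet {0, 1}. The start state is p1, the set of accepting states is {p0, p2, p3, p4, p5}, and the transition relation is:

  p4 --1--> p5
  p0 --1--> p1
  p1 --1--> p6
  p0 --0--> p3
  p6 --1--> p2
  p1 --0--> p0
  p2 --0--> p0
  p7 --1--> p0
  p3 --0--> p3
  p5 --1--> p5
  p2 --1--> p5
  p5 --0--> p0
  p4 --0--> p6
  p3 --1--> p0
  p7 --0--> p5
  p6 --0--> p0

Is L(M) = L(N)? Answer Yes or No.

Yes

Exploring the product automaton M × N from the start pair (s0, p1), following both machines on each input symbol, reaches 6 state pairs: (s0, p1), (s4, p0), (s3, p6), (s6, p3), (s2, p2), (s5, p5).
M accepts in {s1, s2, s4, s5, s6} and N accepts in {p0, p2, p3, p4, p5}. In every reachable pair the two components are either both accepting — (s4, p0), (s6, p3), (s2, p2), (s5, p5) — or both non-accepting, so no string is accepted by exactly one of the machines: L(M) \ L(N) and L(N) \ L(M) are both empty.
Hence every string is accepted by M iff it is accepted by N, and the two languages coincide.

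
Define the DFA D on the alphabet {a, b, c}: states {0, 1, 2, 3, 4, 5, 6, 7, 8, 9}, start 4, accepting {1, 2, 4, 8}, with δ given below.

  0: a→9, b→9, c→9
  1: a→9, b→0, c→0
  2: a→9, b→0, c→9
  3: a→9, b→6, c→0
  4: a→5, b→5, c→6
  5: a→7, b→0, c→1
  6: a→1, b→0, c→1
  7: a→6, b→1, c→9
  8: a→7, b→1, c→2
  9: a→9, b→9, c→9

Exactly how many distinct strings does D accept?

11

The useful subgraph on states {1, 4, 5, 6, 7} is acyclic, so L(D) is finite; the longest accepting path visits 5 useful states, giving maximum string length 4.
Counting accepting paths from 4 by length: 1 of length 0, 4 of length 2, 2 of length 3, 4 of length 4. Total 11.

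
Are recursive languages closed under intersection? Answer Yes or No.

Yes

Run both deciders on the input and accept iff both accept; the combined machine always halts.
So the recursive languages are closed under intersection.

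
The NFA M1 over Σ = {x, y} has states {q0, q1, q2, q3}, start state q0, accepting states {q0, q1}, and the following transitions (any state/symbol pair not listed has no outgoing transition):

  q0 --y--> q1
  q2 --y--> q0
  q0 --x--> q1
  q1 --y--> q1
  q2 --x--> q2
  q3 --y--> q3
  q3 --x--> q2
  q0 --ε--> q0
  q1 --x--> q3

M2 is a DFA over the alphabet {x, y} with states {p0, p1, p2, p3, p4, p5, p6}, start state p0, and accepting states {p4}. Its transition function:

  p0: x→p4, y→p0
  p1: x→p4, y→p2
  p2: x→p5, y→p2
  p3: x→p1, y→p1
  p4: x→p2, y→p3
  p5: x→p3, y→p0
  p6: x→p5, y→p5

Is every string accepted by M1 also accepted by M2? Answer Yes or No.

No

The empty string ε is in L(M1) but not in L(M2).
So L(M1) ⊄ L(M2).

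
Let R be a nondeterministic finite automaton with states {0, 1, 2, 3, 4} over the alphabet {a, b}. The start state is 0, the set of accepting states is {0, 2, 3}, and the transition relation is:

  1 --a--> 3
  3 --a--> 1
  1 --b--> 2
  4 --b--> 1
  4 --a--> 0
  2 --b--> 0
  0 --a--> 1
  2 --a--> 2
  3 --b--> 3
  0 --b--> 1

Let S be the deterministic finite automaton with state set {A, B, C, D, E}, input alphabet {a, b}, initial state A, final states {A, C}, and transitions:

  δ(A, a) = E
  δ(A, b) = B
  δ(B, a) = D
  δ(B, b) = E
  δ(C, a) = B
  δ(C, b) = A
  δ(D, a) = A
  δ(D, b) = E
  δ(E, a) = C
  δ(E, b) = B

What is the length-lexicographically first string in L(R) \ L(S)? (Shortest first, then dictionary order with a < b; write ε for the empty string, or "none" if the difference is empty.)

ab

The string ab is accepted by R but not by S.
No shorter string lies in the difference, and ab is the lexicographically first length-2 string in L(R) \ L(S).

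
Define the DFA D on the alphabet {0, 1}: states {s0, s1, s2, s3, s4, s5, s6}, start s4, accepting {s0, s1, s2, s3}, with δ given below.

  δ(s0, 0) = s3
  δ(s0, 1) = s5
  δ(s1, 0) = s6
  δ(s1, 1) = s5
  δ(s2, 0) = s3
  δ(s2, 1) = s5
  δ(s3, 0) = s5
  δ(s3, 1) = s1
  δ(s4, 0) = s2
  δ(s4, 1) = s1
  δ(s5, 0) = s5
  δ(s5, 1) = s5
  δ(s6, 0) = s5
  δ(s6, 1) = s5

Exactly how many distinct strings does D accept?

4

The useful subgraph on states {s1, s2, s3, s4} is acyclic, so L(D) is finite; the longest accepting path visits 4 useful states, giving maximum string length 3.
Counting accepting paths from s4 by length: 2 of length 1, 1 of length 2, 1 of length 3. Total 4.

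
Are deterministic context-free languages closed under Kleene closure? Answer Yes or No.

L = {c aⁿbⁿ : n≥0} ∪ {cc aⁿb²ⁿ : n≥0} is a DCFL (the number of leading c's fixes which ratio the DPDA checks), but L* is not. Every word of L starts with c, so in a factorisation of the string cc aⁱbʲ (i≥1) into words of L each factor begins at one of the two c's: either the whole string is a single word of L (forcing j = 2i), or it splits as c · (c aⁱbʲ) with c ∈ L (take n = 0) and c aⁱbʲ ∈ L (forcing j = i). Thus L* ∩ cca⁺b* = {cc aⁿbⁿ : n≥1} ∪ {cc aⁿb²ⁿ : n≥1}. A DPDA for L* would give one for this intersection with a regular set, and, started from its configuration after reading cc, one for {aⁿbⁿ : n≥1} ∪ {aⁿb²ⁿ : n≥1}, which no deterministic PDA accepts (a DPDA for it would have a single run on aⁿb²ⁿ, accepting after the prefix aⁿbⁿ and accepting again after n more b's; an ordinary PDA that simulates it on a's and b's and, at any moment when it is accepting, may switch to reading only a fresh letter d while feeding each d to the simulation as a b, would accept aⁱbʲdᵏ (k≥1) exactly when both aⁱbʲ and aⁱbʲ⁺ᵏ are in the language, i.e. its language intersected with the regular set a*b*d⁺ would be exactly {aⁿbⁿdⁿ : n≥1} — impossible, since context-free languages are closed under intersection with regular sets and {aⁿbⁿdⁿ} is not context-free). So L* is not a DCFL.

No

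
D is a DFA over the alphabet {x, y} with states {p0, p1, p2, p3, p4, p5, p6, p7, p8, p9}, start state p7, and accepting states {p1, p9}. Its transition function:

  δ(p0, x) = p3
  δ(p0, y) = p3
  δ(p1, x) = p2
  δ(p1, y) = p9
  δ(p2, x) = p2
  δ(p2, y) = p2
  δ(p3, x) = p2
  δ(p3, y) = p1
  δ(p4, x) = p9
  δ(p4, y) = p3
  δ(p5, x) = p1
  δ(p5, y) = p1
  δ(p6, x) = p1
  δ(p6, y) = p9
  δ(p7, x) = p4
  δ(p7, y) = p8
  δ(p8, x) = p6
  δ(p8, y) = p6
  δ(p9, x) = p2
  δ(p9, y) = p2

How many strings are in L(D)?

9

The useful subgraph on states {p1, p3, p4, p6, p7, p8, p9} is acyclic, so L(D) is finite; the longest accepting path visits 5 useful states, giving maximum string length 4.
Counting accepting paths from p7 by length: 1 of length 2, 5 of length 3, 3 of length 4. Total 9.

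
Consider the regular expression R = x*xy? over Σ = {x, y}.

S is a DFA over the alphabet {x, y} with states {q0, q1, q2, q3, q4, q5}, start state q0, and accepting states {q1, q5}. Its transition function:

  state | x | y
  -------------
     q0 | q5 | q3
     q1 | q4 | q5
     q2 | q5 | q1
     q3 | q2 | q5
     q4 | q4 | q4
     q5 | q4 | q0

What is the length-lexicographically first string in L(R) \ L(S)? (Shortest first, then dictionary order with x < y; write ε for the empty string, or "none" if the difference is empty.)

xx

The string xx is accepted by R but not by S.
No shorter string lies in the difference, and xx is the lexicographically first length-2 string in L(R) \ L(S).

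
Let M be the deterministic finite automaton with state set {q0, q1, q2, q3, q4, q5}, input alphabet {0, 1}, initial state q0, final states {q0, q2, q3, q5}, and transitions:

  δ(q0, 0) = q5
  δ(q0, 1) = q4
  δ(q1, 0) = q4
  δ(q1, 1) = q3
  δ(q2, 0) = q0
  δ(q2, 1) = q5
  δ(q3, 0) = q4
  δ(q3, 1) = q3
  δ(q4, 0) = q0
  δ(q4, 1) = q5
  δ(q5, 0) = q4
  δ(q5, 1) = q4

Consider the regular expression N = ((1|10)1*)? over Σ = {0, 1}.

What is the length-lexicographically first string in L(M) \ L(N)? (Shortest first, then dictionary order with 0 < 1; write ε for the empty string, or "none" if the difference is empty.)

0

The string 0 is accepted by M but not by N.
No shorter string lies in the difference, and 0 is the lexicographically first length-1 string in L(M) \ L(N).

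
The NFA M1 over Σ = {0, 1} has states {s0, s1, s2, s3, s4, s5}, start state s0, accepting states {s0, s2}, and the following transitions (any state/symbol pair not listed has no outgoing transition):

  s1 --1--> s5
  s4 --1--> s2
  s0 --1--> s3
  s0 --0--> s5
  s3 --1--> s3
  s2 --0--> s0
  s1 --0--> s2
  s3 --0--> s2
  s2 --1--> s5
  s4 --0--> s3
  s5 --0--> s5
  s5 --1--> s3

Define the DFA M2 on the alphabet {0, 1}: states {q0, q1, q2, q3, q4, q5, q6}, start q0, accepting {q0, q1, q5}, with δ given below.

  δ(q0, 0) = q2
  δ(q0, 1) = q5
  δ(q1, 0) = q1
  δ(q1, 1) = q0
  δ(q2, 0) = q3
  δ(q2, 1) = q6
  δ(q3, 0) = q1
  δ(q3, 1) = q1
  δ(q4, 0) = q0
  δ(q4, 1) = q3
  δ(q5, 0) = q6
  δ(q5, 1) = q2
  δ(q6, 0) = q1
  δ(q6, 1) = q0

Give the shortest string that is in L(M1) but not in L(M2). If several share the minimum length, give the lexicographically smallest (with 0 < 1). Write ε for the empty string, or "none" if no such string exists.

10

The string 10 is accepted by M1 but not by M2.
No shorter string lies in the difference, and 10 is the lexicographically first length-2 string in L(M1) \ L(M2).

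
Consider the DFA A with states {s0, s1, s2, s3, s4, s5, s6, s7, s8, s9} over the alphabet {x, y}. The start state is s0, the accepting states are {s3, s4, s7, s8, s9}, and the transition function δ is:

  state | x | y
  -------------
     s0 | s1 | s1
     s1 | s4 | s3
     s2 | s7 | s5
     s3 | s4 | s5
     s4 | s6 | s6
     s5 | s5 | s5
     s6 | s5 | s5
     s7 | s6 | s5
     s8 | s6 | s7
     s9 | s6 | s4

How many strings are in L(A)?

6

The useful subgraph on states {s0, s1, s3, s4} is acyclic, so L(A) is finite; the longest accepting path visits 4 useful states, giving maximum string length 3.
Counting accepting paths from s0 by length: 4 of length 2, 2 of length 3. Total 6.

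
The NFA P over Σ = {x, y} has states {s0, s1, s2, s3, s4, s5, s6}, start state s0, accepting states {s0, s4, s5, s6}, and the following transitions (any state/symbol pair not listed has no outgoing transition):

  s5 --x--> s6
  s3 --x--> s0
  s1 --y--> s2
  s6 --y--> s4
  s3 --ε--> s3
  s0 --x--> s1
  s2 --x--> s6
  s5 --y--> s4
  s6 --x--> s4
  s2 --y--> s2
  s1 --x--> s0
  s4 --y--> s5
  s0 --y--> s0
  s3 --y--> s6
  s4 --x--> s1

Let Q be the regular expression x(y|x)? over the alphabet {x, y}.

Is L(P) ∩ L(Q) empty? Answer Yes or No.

No

The string xx is accepted by both P and Q.
Hence L(P) ∩ L(Q) ≠ ∅.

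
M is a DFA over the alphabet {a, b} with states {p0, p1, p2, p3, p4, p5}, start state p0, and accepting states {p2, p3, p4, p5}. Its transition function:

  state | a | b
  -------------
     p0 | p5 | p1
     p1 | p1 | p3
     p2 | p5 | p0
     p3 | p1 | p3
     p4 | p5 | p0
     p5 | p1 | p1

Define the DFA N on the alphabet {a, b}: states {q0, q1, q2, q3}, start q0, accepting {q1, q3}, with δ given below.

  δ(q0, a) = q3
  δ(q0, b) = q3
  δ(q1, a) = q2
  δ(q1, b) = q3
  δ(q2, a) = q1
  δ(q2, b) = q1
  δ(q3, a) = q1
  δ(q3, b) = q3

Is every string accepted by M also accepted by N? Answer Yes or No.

Exploring the product automaton M × N from the start pair (p0, q0), following both machines on each input symbol, reaches 7 state pairs: (p0, q0), (p5, q3), (p1, q3), (p1, q1), (p3, q3), (p1, q2), (p3, q1).
M accepts in {p2, p3, p4, p5} and N accepts in {q1, q3}. The reachable pairs whose M-component is accepting are (p5, q3), (p3, q3), (p3, q1); in each of them the N-component is accepting too, so the product for L(M) \ L(N) (M-component accepting, N-component rejecting) has no reachable accepting pair and the difference is empty.
Hence every string in L(M) is also in L(N).

Yes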